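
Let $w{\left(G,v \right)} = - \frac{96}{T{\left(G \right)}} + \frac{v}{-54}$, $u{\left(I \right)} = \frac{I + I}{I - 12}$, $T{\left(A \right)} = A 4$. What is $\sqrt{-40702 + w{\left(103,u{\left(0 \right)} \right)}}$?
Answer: $\frac{i \sqrt{431809990}}{103} \approx 201.75 i$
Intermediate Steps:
$T{\left(A \right)} = 4 A$
$u{\left(I \right)} = \frac{2 I}{-12 + I}$
$w{\left(G,v \right)} = - \frac{24}{G} - \frac{v}{54}$ ($w{\left(G,v \right)} = - \frac{96}{4 G} + \frac{v}{-54} = - 96 \frac{1}{4 G} + v \left(- \frac{1}{54}\right) = - \frac{24}{G} - \frac{v}{54}$)
$\sqrt{-40702 + w{\left(103,u{\left(0 \right)} \right)}} = \sqrt{-40702 - \left(\frac{24}{103} + \frac{1}{54} \cdot 2 \cdot 0 \frac{1}{-12 + 0}\right)} = \sqrt{-40702 - \left(\frac{24}{103} + \frac{2 \cdot 0 \frac{1}{-12}}{54}\right)} = \sqrt{-40702 - \left(\frac{24}{103} + \frac{2 \cdot 0 \left(- \frac{1}{12}\right)}{54}\right)} = \sqrt{-40702 - \frac{24}{103}} = \sqrt{- \frac{4192330}{103}} = \frac{i \sqrt{431809990}}{103}$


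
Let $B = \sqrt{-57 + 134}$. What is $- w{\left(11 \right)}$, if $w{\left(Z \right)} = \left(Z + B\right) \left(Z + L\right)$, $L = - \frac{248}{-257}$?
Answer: $- \frac{33825}{257} - \frac{3075 \sqrt{77}}{257} \approx -236.61$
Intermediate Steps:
$B = \sqrt{77} \approx 8.775$
$L = \frac{248}{257}$ ($L = \left(-248\right) \left(- \frac{1}{257}\right) = \frac{248}{257} \approx 0.96498$)
$w{\left(Z \right)} = \left(\frac{248}{257} + Z\right) \left(Z + \sqrt{77}\right)$ ($w{\left(Z \right)} = \left(Z + \sqrt{77}\right) \left(Z + \frac{248}{257}\right) = \left(Z + \sqrt{77}\right) \left(\frac{248}{257} + Z\right) = \left(\frac{248}{257} + Z\right) \left(Z + \sqrt{77}\right)$)
$- w{\left(11 \right)} = - (11^{2} + \frac{248}{257} \cdot 11 + \frac{248 \sqrt{77}}{257} + 11 \sqrt{77}) = - (121 + \frac{2728}{257} + \frac{248 \sqrt{77}}{257} + 11 \sqrt{77}) = - (\frac{33825}{257} + \frac{3075 \sqrt{77}}{257}) = - \frac{33825}{257} - \frac{3075 \sqrt{77}}{257}$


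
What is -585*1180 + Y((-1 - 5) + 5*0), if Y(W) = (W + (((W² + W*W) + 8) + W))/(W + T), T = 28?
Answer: -7593266/11 ≈ -6.9030e+5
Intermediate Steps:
Y(W) = (8 + 2*W + 2*W²)/(28 + W) (Y(W) = (W + (((W² + W*W) + 8) + W))/(W + 28) = (W + (((W² + W²) + 8) + W))/(28 + W) = (W + ((2*W² + 8) + W))/(28 + W) = (W + ((8 + 2*W²) + W))/(28 + W) = (W + (8 + W + 2*W²))/(28 + W) = (8 + 2*W + 2*W²)/(28 + W))
-585*1180 + Y((-1 - 5) + 5*0) = -585*1180 + 2*(4 + ((-1 - 5) + 5*0) + ((-1 - 5) + 5*0)²)/(28 + ((-1 - 5) + 5*0)) = -690300 + 2*(4 + (-6 + 0) + (-6 + 0)²)/(28 + (-6 + 0)) = -690300 + 2*(4 - 6 + (-6)²)/(28 - 6) = -690300 + 2*(4 - 6 + 36)/22 = -690300 + 2*(1/22)*34 = -690300 + 34/11 = -7593266/11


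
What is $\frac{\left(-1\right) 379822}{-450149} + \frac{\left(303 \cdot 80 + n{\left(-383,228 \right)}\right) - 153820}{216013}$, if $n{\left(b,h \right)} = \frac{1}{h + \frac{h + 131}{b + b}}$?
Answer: $\frac{590495719396144}{2421074292203399} \approx 0.2439$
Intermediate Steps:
$n{\left(b,h \right)} = \frac{1}{h + \frac{131 + h}{2 b}}$
$\frac{\left(-1\right) 379822}{-450149} + \frac{\left(303 \cdot 80 + n{\left(-383,228 \right)}\right) - 153820}{216013} = \frac{\left(-1\right) 379822}{-450149} + \frac{\left(303 \cdot 80 + 2 \left(-383\right) \frac{1}{131 + 228 + 2 \left(-383\right) 228}\right) - 153820}{216013} = \left(-379822\right) \left(- \frac{1}{450149}\right) + \left(\left(24240 + 2 \left(-383\right) \frac{1}{131 + 228 - 174648}\right) - 153820\right) \frac{1}{216013} = \frac{379822}{450149} + \left(\left(24240 + 2 \left(-383\right) \frac{1}{-174289}\right) - 153820\right) \frac{1}{216013} = \frac{379822}{450149} + \left(\left(24240 + 2 \left(-383\right) \left(- \frac{1}{174289}\right)\right) - 153820\right) \frac{1}{216013} = \frac{379822}{450149} + \left(\left(24240 + \frac{766}{174289}\right) - 153820\right) \frac{1}{216013} = \frac{379822}{450149} + \left(\frac{4224766126}{174289} - 153820\right) \frac{1}{216013} = \frac{379822}{450149} - \frac{22584367854}{37648689757} = \frac{590495719396144}{2421074292203399}$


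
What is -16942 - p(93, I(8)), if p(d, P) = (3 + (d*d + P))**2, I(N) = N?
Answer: -75012542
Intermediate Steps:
p(d, P) = (3 + P + d**2)**2 (p(d, P) = (3 + (d**2 + P))**2 = (3 + (P + d**2))**2 = (3 + P + d**2)**2)
-16942 - p(93, I(8)) = -16942 - (3 + 8 + 93**2)**2 = -16942 - (3 + 8 + 8649)**2 = -16942 - 1*8660**2 = -16942 - 1*74995600 = -16942 - 74995600 = -75012542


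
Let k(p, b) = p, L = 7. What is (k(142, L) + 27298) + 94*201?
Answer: 46334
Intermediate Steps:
(k(142, L) + 27298) + 94*201 = (142 + 27298) + 94*201 = 27440 + 18894 = 46334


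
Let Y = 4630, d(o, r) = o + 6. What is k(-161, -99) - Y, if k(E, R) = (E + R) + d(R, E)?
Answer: -4983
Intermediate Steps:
d(o, r) = 6 + o
k(E, R) = 6 + E + 2*R (k(E, R) = (E + R) + (6 + R) = 6 + E + 2*R)
k(-161, -99) - Y = (6 - 161 + 2*(-99)) - 1*4630 = (6 - 161 - 198) - 4630 = -353 - 4630 = -4983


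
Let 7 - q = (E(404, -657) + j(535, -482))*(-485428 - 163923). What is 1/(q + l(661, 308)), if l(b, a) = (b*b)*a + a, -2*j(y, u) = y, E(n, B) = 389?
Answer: 2/426936259 ≈ 4.6845e-9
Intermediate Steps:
j(y, u) = -y/2
l(b, a) = a + a*b**2 (l(b, a) = b**2*a + a = a*b**2 + a = a + a*b**2)
q = 157792307/2 (q = 7 - (389 - 1/2*535)*(-485428 - 163923) = 7 - (389 - 535/2)*(-649351) = 7 - 243*(-649351)/2 = 7 - 1*(-157792293/2) = 7 + 157792293/2 = 157792307/2 ≈ 7.8896e+7)
1/(q + l(661, 308)) = 1/(157792307/2 + 308*(1 + 661**2)) = 1/(157792307/2 + 308*(1 + 436921)) = 1/(157792307/2 + 308*436922) = 1/(157792307/2 + 134571976) = 1/(426936259/2) = 2/426936259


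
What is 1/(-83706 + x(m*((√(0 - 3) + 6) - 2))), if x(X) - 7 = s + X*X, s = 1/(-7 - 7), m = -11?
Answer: -14*I/(13552*√3 + 1149765*I) ≈ -1.2171e-5 - 2.4848e-7*I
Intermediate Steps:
s = -1/14 (s = 1/(-14) = -1/14 ≈ -0.071429)
x(X) = 97/14 + X² (x(X) = 7 + (-1/14 + X*X) = 7 + (-1/14 + X²) = 97/14 + X²)
1/(-83706 + x(m*((√(0 - 3) + 6) - 2))) = 1/(-83706 + (97/14 + (-11*((√(0 - 3) + 6) - 2))²)) = 1/(-83706 + (97/14 + (-11*((√(-3) + 6) - 2))²)) = 1/(-83706 + (97/14 + (-11*((I*√3 + 6) - 2))²)) = 1/(-83706 + (97/14 + (-11*((6 + I*√3) - 2))²)) = 1/(-83706 + (97/14 + (-11*(4 + I*√3))²)) = 1/(-83706 + (97/14 + (-44 - 11*I*√3)²)) = 1/(-1171787/14 + (-44 - 11*I*√3)²)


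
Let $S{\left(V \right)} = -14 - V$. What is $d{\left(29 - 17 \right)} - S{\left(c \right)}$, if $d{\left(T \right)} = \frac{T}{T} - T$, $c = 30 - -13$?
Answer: $46$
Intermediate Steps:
$c = 43$ ($c = 30 + 13 = 43$)
$d{\left(T \right)} = 1 - T$
$d{\left(29 - 17 \right)} - S{\left(c \right)} = \left(1 - \left(29 - 17\right)\right) - \left(-14 - 43\right) = \left(1 - 12\right) - -57 = \left(1 - 12\right) + 57 = -11 + 57 = 46$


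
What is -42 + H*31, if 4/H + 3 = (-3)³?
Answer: -692/15 ≈ -46.133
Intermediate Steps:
H = -2/15 (H = 4/(-3 + (-3)³) = 4/(-3 - 27) = 4/(-30) = 4*(-1/30) = -2/15 ≈ -0.13333)
-42 + H*31 = -42 - 2/15*31 = -42 - 62/15 = -692/15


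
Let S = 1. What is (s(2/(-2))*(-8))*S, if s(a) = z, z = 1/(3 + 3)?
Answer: -4/3 ≈ -1.3333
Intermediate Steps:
z = ⅙ (z = 1/6 = ⅙ ≈ 0.16667)
s(a) = ⅙
(s(2/(-2))*(-8))*S = ((⅙)*(-8))*1 = -4/3*1 = -4/3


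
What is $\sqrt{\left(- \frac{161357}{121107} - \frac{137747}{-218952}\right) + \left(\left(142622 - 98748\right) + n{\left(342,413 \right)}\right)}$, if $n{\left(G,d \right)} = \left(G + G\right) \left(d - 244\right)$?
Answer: $\frac{\sqrt{7062725288475833879030}}{210449364} \approx 399.34$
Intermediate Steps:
$n{\left(G,d \right)} = 2 G \left(-244 + d\right)$
$\sqrt{\left(- \frac{161357}{121107} - \frac{137747}{-218952}\right) + \left(\left(142622 - 98748\right) + n{\left(342,413 \right)}\right)} = \sqrt{\left(- \frac{161357}{121107} - \frac{137747}{-218952}\right) + \left(\left(142622 - 98748\right) + 2 \cdot 342 \left(-244 + 413\right)\right)} = \sqrt{\left(\left(-161357\right) \frac{1}{121107} - - \frac{137747}{218952}\right) + \left(43874 + 2 \cdot 342 \cdot 169\right)} = \sqrt{\left(- \frac{23051}{17301} + \frac{137747}{218952}\right) + \left(43874 + 115596\right)} = \sqrt{- \frac{887967235}{1262696184} + 159470} = \sqrt{\frac{201361272495245}{1262696184}} = \frac{\sqrt{7062725288475833879030}}{210449364}$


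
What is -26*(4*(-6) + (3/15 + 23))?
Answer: 104/5 ≈ 20.800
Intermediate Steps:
-26*(4*(-6) + (3/15 + 23)) = -26*(-24 + (3*(1/15) + 23)) = -26*(-24 + (1/5 + 23)) = -26*(-24 + 116/5) = -26*(-4/5) = 104/5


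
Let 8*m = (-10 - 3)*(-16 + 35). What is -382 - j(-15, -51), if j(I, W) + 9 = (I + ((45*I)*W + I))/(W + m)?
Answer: 6169/131 ≈ 47.092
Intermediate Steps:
m = -247/8 (m = ((-10 - 3)*(-16 + 35))/8 = (-13*19)/8 = (⅛)*(-247) = -247/8 ≈ -30.875)
j(I, W) = -9 + (2*I + 45*I*W)/(-247/8 + W) (j(I, W) = -9 + (I + ((45*I)*W + I))/(W - 247/8) = -9 + (I + (45*I*W + I))/(-247/8 + W) = -9 + (I + (I + 45*I*W))/(-247/8 + W) = -9 + (2*I + 45*I*W)/(-247/8 + W))
-382 - j(-15, -51) = -382 - (2223 - 72*(-51) + 16*(-15) + 360*(-15)*(-51))/(-247 + 8*(-51)) = -382 - (2223 + 3672 - 240 + 275400)/(-247 - 408) = -382 - 281055/(-655) = -382 - (-1)*281055/655 = -382 - 1*(-56211/131) = -382 + 56211/131 = 6169/131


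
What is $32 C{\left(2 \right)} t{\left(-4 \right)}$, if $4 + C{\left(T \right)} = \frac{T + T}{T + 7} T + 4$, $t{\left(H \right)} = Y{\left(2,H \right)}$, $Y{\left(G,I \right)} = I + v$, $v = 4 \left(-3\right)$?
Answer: $- \frac{4096}{9} \approx -455.11$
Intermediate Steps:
$v = -12$
$Y{\left(G,I \right)} = -12 + I$ ($Y{\left(G,I \right)} = I - 12 = -12 + I$)
$t{\left(H \right)} = -12 + H$
$C{\left(T \right)} = \frac{2 T^{2}}{7 + T}$ ($C{\left(T \right)} = -4 + \left(\frac{T + T}{T + 7} T + 4\right) = -4 + \left(\frac{2 T}{7 + T} T + 4\right) = -4 + \left(\frac{2 T^{2}}{7 + T} + 4\right) = -4 + \left(4 + \frac{2 T^{2}}{7 + T}\right) = \frac{2 T^{2}}{7 + T}$)
$32 C{\left(2 \right)} t{\left(-4 \right)} = 32 \frac{2 \cdot 2^{2}}{7 + 2} \left(-12 - 4\right) = 32 \cdot 2 \cdot 4 \cdot \frac{1}{9} \left(-16\right) = 32 \cdot \frac{8}{9} \left(-16\right) = \frac{256}{9} \left(-16\right) = - \frac{4096}{9}$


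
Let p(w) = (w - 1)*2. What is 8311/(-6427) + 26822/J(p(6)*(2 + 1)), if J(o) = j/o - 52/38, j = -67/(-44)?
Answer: -4323690303137/212393069 ≈ -20357.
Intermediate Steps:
j = 67/44 (j = -67*(-1/44) = 67/44 ≈ 1.5227)
p(w) = -2 + 2*w (p(w) = (-1 + w)*2 = -2 + 2*w)
J(o) = -26/19 + 67/(44*o) (J(o) = 67/(44*o) - 52/38 = 67/(44*o) - 52*1/38 = 67/(44*o) - 26/19 = -26/19 + 67/(44*o))
8311/(-6427) + 26822/J(p(6)*(2 + 1)) = 8311/(-6427) + 26822/(((1273 - 1144*(-2 + 2*6)*(2 + 1))/(836*(((-2 + 2*6)*(2 + 1)))))) = 8311*(-1/6427) + 26822/(((1273 - 1144*(-2 + 12)*3)/(836*(((-2 + 12)*3))))) = -8311/6427 + 26822/(((1273 - 11440*3)/(836*((10*3))))) = -8311/6427 + 26822/(((1/836)*(1273 - 1144*30)/30)) = -8311/6427 + 26822/(((1/836)*(1/30)*(1273 - 34320))) = -8311/6427 + 26822/(((1/836)*(1/30)*(-33047))) = -8311/6427 + 26822/(-33047/25080) = -8311/6427 + 26822*(-25080/33047) = -8311/6427 - 672695760/33047 = -4323690303137/212393069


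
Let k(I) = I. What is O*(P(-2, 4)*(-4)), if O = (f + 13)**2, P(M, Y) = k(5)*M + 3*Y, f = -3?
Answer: -800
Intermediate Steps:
P(M, Y) = 3*Y + 5*M (P(M, Y) = 5*M + 3*Y = 3*Y + 5*M)
O = 100 (O = (-3 + 13)**2 = 10**2 = 100)
O*(P(-2, 4)*(-4)) = 100*((3*4 + 5*(-2))*(-4)) = 100*((12 - 10)*(-4)) = 100*(2*(-4)) = 100*(-8) = -800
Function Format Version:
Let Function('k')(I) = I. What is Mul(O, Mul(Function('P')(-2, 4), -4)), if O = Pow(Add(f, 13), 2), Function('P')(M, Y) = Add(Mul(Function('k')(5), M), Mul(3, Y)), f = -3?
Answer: -800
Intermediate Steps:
Function('P')(M, Y) = Add(Mul(3, Y), Mul(5, M)) (Function('P')(M, Y) = Add(Mul(5, M), Mul(3, Y)) = Add(Mul(3, Y), Mul(5, M)))
O = 100 (O = Pow(Add(-3, 13), 2) = Pow(10, 2) = 100)
Mul(O, Mul(Function('P')(-2, 4), -4)) = Mul(100, Mul(Add(Mul(3, 4), Mul(5, -2)), -4)) = Mul(100, Mul(Add(12, -10), -4)) = Mul(100, Mul(2, -4)) = Mul(100, -8) = -800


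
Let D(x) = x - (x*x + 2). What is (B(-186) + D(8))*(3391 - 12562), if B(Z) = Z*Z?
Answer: -316747998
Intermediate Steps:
B(Z) = Z²
D(x) = -2 + x - x² (D(x) = x - (x² + 2) = x - (2 + x²) = x + (-2 - x²) = -2 + x - x²)
(B(-186) + D(8))*(3391 - 12562) = ((-186)² + (-2 + 8 - 1*8²))*(3391 - 12562) = (34596 + (-2 + 8 - 1*64))*(-9171) = (34596 + (-2 + 8 - 64))*(-9171) = (34596 - 58)*(-9171) = 34538*(-9171) = -316747998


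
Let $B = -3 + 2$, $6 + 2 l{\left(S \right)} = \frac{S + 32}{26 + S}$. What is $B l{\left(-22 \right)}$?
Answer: $\frac{7}{4} \approx 1.75$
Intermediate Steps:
$l{\left(S \right)} = -3 + \frac{32 + S}{2 \left(26 + S\right)}$ ($l{\left(S \right)} = -3 + \frac{\left(S + 32\right) \frac{1}{26 + S}}{2} = -3 + \frac{\left(32 + S\right) \frac{1}{26 + S}}{2} = -3 + \frac{\frac{1}{26 + S} \left(32 + S\right)}{2} = -3 + \frac{32 + S}{2 \left(26 + S\right)}$)
$B = -1$
$B l{\left(-22 \right)} = - \frac{-124 - -110}{2 \left(26 - 22\right)} = - \frac{-124 + 110}{2 \cdot 4} = - \frac{-14}{2 \cdot 4} = \left(-1\right) \left(- \frac{7}{4}\right) = \frac{7}{4}$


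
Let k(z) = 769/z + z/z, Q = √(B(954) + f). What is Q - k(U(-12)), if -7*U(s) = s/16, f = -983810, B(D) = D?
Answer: -21535/3 + 2*I*√245714 ≈ -7178.3 + 991.39*I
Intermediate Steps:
U(s) = -s/112 (U(s) = -s/(7*16) = -s/112)
Q = 2*I*√245714 (Q = √(954 - 983810) = √(-982856) = 2*I*√245714 ≈ 991.39*I)
k(z) = 1 + 769/z (k(z) = 769/z + 1 = 1 + 769/z)
Q - k(U(-12)) = 2*I*√245714 - (769 - 1/112*(-12))/((-1/112*(-12))) = 2*I*√245714 - (769 + 3/28)/3/28 = 2*I*√245714 - 28*21535/(3*28) = 2*I*√245714 - 1*21535/3 = 2*I*√245714 - 21535/3 = -21535/3 + 2*I*√245714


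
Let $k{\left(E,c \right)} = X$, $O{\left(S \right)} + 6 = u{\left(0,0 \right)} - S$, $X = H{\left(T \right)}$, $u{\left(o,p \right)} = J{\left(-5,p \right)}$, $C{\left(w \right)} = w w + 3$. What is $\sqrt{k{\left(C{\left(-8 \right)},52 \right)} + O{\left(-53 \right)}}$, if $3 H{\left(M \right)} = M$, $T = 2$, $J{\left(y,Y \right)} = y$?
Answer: $\frac{8 \sqrt{6}}{3} \approx 6.532$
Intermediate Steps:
$C{\left(w \right)} = 3 + w^{2}$ ($C{\left(w \right)} = w^{2} + 3 = 3 + w^{2}$)
$u{\left(o,p \right)} = -5$
$H{\left(M \right)} = \frac{M}{3}$
$X = \frac{2}{3}$ ($X = \frac{1}{3} \cdot 2 = \frac{2}{3} \approx 0.66667$)
$O{\left(S \right)} = -11 - S$ ($O{\left(S \right)} = -6 - \left(5 + S\right) = -11 - S$)
$k{\left(E,c \right)} = \frac{2}{3}$
$\sqrt{k{\left(C{\left(-8 \right)},52 \right)} + O{\left(-53 \right)}} = \sqrt{\frac{2}{3} - -42} = \sqrt{\frac{2}{3} + \left(-11 + 53\right)} = \sqrt{\frac{2}{3} + 42} = \sqrt{\frac{128}{3}} = \frac{8 \sqrt{6}}{3}$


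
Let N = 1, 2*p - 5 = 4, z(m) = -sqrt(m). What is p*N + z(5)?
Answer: 9/2 - sqrt(5) ≈ 2.2639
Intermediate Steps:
p = 9/2 (p = 5/2 + (1/2)*4 = 5/2 + 2 = 9/2 ≈ 4.5000)
p*N + z(5) = (9/2)*1 - sqrt(5) = 9/2 - sqrt(5)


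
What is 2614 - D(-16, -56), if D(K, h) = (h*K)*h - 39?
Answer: 52829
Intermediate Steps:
D(K, h) = -39 + K*h² (D(K, h) = (K*h)*h - 39 = K*h² - 39 = -39 + K*h²)
2614 - D(-16, -56) = 2614 - (-39 - 16*(-56)²) = 2614 - (-39 - 16*3136) = 2614 - (-39 - 50176) = 2614 - 1*(-50215) = 2614 + 50215 = 52829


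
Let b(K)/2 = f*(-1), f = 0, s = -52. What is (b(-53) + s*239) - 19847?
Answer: -32275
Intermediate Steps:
b(K) = 0 (b(K) = 2*(0*(-1)) = 2*0 = 0)
(b(-53) + s*239) - 19847 = (0 - 52*239) - 19847 = (0 - 12428) - 19847 = -12428 - 19847 = -32275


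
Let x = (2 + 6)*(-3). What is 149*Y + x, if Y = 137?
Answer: 20389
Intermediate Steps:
x = -24 (x = 8*(-3) = -24)
149*Y + x = 149*137 - 24 = 20413 - 24 = 20389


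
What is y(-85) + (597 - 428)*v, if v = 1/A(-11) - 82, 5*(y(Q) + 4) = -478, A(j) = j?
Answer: -768513/55 ≈ -13973.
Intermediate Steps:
y(Q) = -498/5 (y(Q) = -4 + (⅕)*(-478) = -4 - 478/5 = -498/5)
v = -903/11 (v = 1/(-11) - 82 = -1/11 - 82 = -903/11 ≈ -82.091)
y(-85) + (597 - 428)*v = -498/5 + (597 - 428)*(-903/11) = -498/5 + 169*(-903/11) = -498/5 - 152607/11 = -768513/55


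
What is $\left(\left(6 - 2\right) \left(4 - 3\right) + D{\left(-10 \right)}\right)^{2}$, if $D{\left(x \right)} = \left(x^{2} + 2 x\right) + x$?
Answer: $5476$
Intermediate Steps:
$D{\left(x \right)} = x^{2} + 3 x$
$\left(\left(6 - 2\right) \left(4 - 3\right) + D{\left(-10 \right)}\right)^{2} = \left(\left(6 - 2\right) \left(4 - 3\right) - 10 \left(3 - 10\right)\right)^{2} = \left(4 \cdot 1 - -70\right)^{2} = \left(4 + 70\right)^{2} = 74^{2} = 5476$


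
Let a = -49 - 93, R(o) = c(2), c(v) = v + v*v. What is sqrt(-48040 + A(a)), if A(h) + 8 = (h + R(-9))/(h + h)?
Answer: I*sqrt(242207554)/71 ≈ 219.2*I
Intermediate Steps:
c(v) = v + v**2
R(o) = 6 (R(o) = 2*(1 + 2) = 2*3 = 6)
a = -142
A(h) = -8 + (6 + h)/(2*h) (A(h) = -8 + (h + 6)/(h + h) = -8 + (6 + h)/((2*h)) = -8 + (6 + h)*(1/(2*h)) = -8 + (6 + h)/(2*h))
sqrt(-48040 + A(a)) = sqrt(-48040 + (-15/2 + 3/(-142))) = sqrt(-48040 + (-15/2 + 3*(-1/142))) = sqrt(-48040 + (-15/2 - 3/142)) = sqrt(-48040 - 534/71) = sqrt(-3411374/71) = I*sqrt(242207554)/71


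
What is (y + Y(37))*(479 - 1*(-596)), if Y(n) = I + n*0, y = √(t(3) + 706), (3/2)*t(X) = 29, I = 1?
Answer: 1075 + 8600*√102/3 ≈ 30027.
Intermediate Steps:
t(X) = 58/3 (t(X) = (⅔)*29 = 58/3)
y = 8*√102/3 (y = √(58/3 + 706) = √(2176/3) = 8*√102/3 ≈ 26.932)
Y(n) = 1 (Y(n) = 1 + n*0 = 1 + 0 = 1)
(y + Y(37))*(479 - 1*(-596)) = (8*√102/3 + 1)*(479 - 1*(-596)) = (1 + 8*√102/3)*(479 + 596) = (1 + 8*√102/3)*1075 = 1075 + 8600*√102/3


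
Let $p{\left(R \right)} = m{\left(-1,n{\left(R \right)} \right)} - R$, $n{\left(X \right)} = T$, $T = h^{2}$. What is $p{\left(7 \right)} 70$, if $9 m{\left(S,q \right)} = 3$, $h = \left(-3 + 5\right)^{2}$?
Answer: $- \frac{1400}{3} \approx -466.67$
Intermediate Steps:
$h = 4$ ($h = 2^{2} = 4$)
$T = 16$ ($T = 4^{2} = 16$)
$n{\left(X \right)} = 16$
$m{\left(S,q \right)} = \frac{1}{3}$ ($m{\left(S,q \right)} = \frac{1}{9} \cdot 3 = \frac{1}{3}$)
$p{\left(R \right)} = \frac{1}{3} - R$
$p{\left(7 \right)} 70 = \left(\frac{1}{3} - 7\right) 70 = \left(- \frac{20}{3}\right) 70 = - \frac{1400}{3}$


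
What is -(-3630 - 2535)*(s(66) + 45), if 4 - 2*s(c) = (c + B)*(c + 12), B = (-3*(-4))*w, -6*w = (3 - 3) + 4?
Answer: -13655475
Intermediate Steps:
w = -⅔ (w = -((3 - 3) + 4)/6 = -(0 + 4)/6 = -⅙*4 = -⅔ ≈ -0.66667)
B = -8 (B = -3*(-4)*(-⅔) = 12*(-⅔) = -8)
s(c) = 2 - (-8 + c)*(12 + c)/2 (s(c) = 2 - (c - 8)*(c + 12)/2 = 2 - (-8 + c)*(12 + c)/2)
-(-3630 - 2535)*(s(66) + 45) = -(-3630 - 2535)*((50 - 2*66 - ½*66²) + 45) = -(-6165)*((50 - 132 - ½*4356) + 45) = -(-6165)*((50 - 132 - 2178) + 45) = -(-6165)*(-2260 + 45) = -(-6165)*(-2215) = -1*13655475 = -13655475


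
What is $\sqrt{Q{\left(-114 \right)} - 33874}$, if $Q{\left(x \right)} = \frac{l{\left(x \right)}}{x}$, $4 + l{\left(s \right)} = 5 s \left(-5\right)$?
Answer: $\frac{i \sqrt{110137737}}{57} \approx 184.12 i$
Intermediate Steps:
$l{\left(s \right)} = -4 - 25 s$ ($l{\left(s \right)} = -4 + 5 s \left(-5\right) = -4 - 25 s$)
$Q{\left(x \right)} = \frac{-4 - 25 x}{x}$
$\sqrt{Q{\left(-114 \right)} - 33874} = \sqrt{\left(-25 - \frac{4}{-114}\right) - 33874} = \sqrt{\left(-25 - - \frac{2}{57}\right) - 33874} = \sqrt{\left(-25 + \frac{2}{57}\right) - 33874} = \sqrt{- \frac{1423}{57} - 33874} = \sqrt{- \frac{1932241}{57}} = \frac{i \sqrt{110137737}}{57}$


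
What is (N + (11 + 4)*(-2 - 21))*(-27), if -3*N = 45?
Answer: 9720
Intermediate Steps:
N = -15 (N = -⅓*45 = -15)
(N + (11 + 4)*(-2 - 21))*(-27) = (-15 + (11 + 4)*(-2 - 21))*(-27) = (-15 + 15*(-23))*(-27) = (-15 - 345)*(-27) = -360*(-27) = 9720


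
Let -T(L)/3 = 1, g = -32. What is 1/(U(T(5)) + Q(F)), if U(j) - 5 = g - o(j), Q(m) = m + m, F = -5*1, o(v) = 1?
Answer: -1/38 ≈ -0.026316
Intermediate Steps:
T(L) = -3 (T(L) = -3*1 = -3)
F = -5
Q(m) = 2*m
U(j) = -28 (U(j) = 5 + (-32 - 1*1) = 5 + (-32 - 1) = 5 - 33 = -28)
1/(U(T(5)) + Q(F)) = 1/(-28 + 2*(-5)) = 1/(-28 - 10) = 1/(-38) = -1/38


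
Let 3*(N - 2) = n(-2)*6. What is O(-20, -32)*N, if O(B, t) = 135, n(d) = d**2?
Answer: 1350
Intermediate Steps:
N = 10 (N = 2 + ((-2)**2*6)/3 = 2 + (4*6)/3 = 2 + (1/3)*24 = 2 + 8 = 10)
O(-20, -32)*N = 135*10 = 1350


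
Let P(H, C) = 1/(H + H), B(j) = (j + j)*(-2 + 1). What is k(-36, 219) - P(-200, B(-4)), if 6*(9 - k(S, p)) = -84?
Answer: 9201/400 ≈ 23.003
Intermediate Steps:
B(j) = -2*j (B(j) = (2*j)*(-1) = -2*j)
k(S, p) = 23 (k(S, p) = 9 - ⅙*(-84) = 9 + 14 = 23)
P(H, C) = 1/(2*H)
k(-36, 219) - P(-200, B(-4)) = 23 - 1/(2*(-200)) = 23 - (-1)/(2*200) = 23 - 1*(-1/400) = 23 + 1/400 = 9201/400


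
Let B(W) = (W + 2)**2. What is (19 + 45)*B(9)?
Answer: 7744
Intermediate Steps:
B(W) = (2 + W)**2
(19 + 45)*B(9) = (19 + 45)*(2 + 9)**2 = 64*11**2 = 64*121 = 7744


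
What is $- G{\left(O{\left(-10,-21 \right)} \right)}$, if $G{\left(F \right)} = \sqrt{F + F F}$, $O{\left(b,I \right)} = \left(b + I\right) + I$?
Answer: $- 2 \sqrt{663} \approx -51.498$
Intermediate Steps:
$O{\left(b,I \right)} = b + 2 I$ ($O{\left(b,I \right)} = \left(I + b\right) + I = b + 2 I$)
$G{\left(F \right)} = \sqrt{F + F^{2}}$
$- G{\left(O{\left(-10,-21 \right)} \right)} = - \sqrt{\left(-10 + 2 \left(-21\right)\right) \left(1 + \left(-10 + 2 \left(-21\right)\right)\right)} = - \sqrt{\left(-10 - 42\right) \left(1 - 52\right)} = - \sqrt{- 52 \left(1 - 52\right)} = - \sqrt{\left(-52\right) \left(-51\right)} = - \sqrt{2652} = - 2 \sqrt{663}$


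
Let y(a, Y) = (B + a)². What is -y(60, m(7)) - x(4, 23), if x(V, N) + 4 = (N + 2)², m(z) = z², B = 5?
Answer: -4846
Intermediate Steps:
y(a, Y) = (5 + a)²
x(V, N) = -4 + (2 + N)² (x(V, N) = -4 + (N + 2)² = -4 + (2 + N)²)
-y(60, m(7)) - x(4, 23) = -(5 + 60)² - 23*(4 + 23) = -1*65² - 23*27 = -1*4225 - 1*621 = -4225 - 621 = -4846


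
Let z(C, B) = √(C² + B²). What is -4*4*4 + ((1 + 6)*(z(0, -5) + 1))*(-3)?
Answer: -190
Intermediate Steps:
z(C, B) = √(B² + C²)
-4*4*4 + ((1 + 6)*(z(0, -5) + 1))*(-3) = -4*4*4 + ((1 + 6)*(√((-5)² + 0²) + 1))*(-3) = -16*4 + (7*(√(25 + 0) + 1))*(-3) = -64 + (7*(√25 + 1))*(-3) = -64 + (7*(5 + 1))*(-3) = -64 + (7*6)*(-3) = -64 + 42*(-3) = -64 - 126 = -190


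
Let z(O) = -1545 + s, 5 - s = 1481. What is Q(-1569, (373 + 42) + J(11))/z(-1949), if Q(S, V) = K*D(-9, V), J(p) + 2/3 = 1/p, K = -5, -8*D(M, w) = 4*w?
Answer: -34190/99693 ≈ -0.34295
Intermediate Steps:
s = -1476 (s = 5 - 1*1481 = 5 - 1481 = -1476)
D(M, w) = -w/2
J(p) = -⅔ + 1/p
z(O) = -3021 (z(O) = -1545 - 1476 = -3021)
Q(S, V) = 5*V/2 (Q(S, V) = -(-5)*V/2 = 5*V/2)
Q(-1569, (373 + 42) + J(11))/z(-1949) = (5*((373 + 42) + (-⅔ + 1/11))/2)/(-3021) = (5*(415 + (-⅔ + 1/11))/2)*(-1/3021) = (5*(415 - 19/33)/2)*(-1/3021) = ((5/2)*(13676/33))*(-1/3021) = (34190/33)*(-1/3021) = -34190/99693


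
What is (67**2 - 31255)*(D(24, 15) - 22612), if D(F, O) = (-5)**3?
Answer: 608578542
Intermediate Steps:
D(F, O) = -125
(67**2 - 31255)*(D(24, 15) - 22612) = (67**2 - 31255)*(-125 - 22612) = (4489 - 31255)*(-22737) = -26766*(-22737) = 608578542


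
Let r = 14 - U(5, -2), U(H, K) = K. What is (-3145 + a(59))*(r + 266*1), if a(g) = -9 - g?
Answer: -906066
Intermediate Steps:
r = 16 (r = 14 - 1*(-2) = 14 + 2 = 16)
(-3145 + a(59))*(r + 266*1) = (-3145 + (-9 - 1*59))*(16 + 266*1) = (-3145 + (-9 - 59))*(16 + 266) = (-3145 - 68)*282 = -3213*282 = -906066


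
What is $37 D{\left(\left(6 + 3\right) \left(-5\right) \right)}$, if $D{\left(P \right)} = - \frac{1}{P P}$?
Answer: $- \frac{37}{2025} \approx -0.018272$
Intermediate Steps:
$D{\left(P \right)} = - \frac{1}{P^{2}}$
$37 D{\left(\left(6 + 3\right) \left(-5\right) \right)} = 37 \left(- \frac{1}{25 \left(6 + 3\right)^{2}}\right) = 37 \left(- \frac{1}{2025}\right) = - \frac{37}{2025}$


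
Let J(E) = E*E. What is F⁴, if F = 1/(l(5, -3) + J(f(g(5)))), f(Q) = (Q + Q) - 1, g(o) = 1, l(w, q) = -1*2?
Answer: 1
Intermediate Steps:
l(w, q) = -2
f(Q) = -1 + 2*Q (f(Q) = 2*Q - 1 = -1 + 2*Q)
J(E) = E²
F = -1 (F = 1/(-2 + (-1 + 2*1)²) = 1/(-2 + (-1 + 2)²) = 1/(-2 + 1²) = 1/(-2 + 1) = 1/(-1) = -1)
F⁴ = (-1)⁴ = 1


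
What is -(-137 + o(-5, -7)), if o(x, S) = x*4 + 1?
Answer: 156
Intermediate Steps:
o(x, S) = 1 + 4*x (o(x, S) = 4*x + 1 = 1 + 4*x)
-(-137 + o(-5, -7)) = -(-137 + (1 + 4*(-5))) = -(-137 + (1 - 20)) = -(-137 - 19) = -1*(-156) = 156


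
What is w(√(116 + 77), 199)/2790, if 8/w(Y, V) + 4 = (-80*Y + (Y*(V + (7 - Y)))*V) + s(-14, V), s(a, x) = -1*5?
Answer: 38416/112157163827235 + 4546*√193/12461907091915 ≈ 5.4104e-9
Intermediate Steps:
s(a, x) = -5
w(Y, V) = 8/(-9 - 80*Y + V*Y*(7 + V - Y)) (w(Y, V) = 8/(-4 + ((-80*Y + (Y*(V + (7 - Y)))*V) - 5)) = 8/(-4 + ((-80*Y + (Y*(7 + V - Y))*V) - 5)) = 8/(-4 + ((-80*Y + V*Y*(7 + V - Y)) - 5)) = 8/(-4 + (-5 - 80*Y + V*Y*(7 + V - Y))) = 8/(-9 - 80*Y + V*Y*(7 + V - Y)))
w(√(116 + 77), 199)/2790 = (8/(-9 - 80*√(116 + 77) + √(116 + 77)*199² - 1*199*(√(116 + 77))² + 7*199*√(116 + 77)))/2790 = (8/(-9 - 80*√193 + √193*39601 - 1*199*(√193)² + 7*199*√193))*(1/2790) = (8/(-9 - 80*√193 + 39601*√193 - 1*199*193 + 1393*√193))*(1/2790) = (8/(-9 - 80*√193 + 39601*√193 - 38407 + 1393*√193))*(1/2790) = (8/(-38416 + 40914*√193))*(1/2790) = 4/(1395*(-38416 + 40914*√193))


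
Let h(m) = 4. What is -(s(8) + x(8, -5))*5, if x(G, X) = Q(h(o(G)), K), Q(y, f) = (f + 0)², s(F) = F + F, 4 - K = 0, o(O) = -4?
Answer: -160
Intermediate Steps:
K = 4 (K = 4 - 1*0 = 4 + 0 = 4)
s(F) = 2*F
Q(y, f) = f²
x(G, X) = 16 (x(G, X) = 4² = 16)
-(s(8) + x(8, -5))*5 = -(2*8 + 16)*5 = -(16 + 16)*5 = -32*5 = -1*160 = -160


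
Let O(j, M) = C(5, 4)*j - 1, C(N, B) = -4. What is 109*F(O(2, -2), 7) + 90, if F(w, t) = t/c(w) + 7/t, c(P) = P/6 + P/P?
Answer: -1327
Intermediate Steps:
c(P) = 1 + P/6 (c(P) = P*(⅙) + 1 = P/6 + 1 = 1 + P/6)
O(j, M) = -1 - 4*j (O(j, M) = -4*j - 1 = -1 - 4*j)
F(w, t) = 7/t + t/(1 + w/6) (F(w, t) = t/(1 + w/6) + 7/t = 7/t + t/(1 + w/6))
109*F(O(2, -2), 7) + 90 = 109*((42 + 6*7² + 7*(-1 - 4*2))/(7*(6 + (-1 - 4*2)))) + 90 = 109*((42 + 6*49 + 7*(-1 - 8))/(7*(6 + (-1 - 8)))) + 90 = 109*((42 + 294 + 7*(-9))/(7*(6 - 9))) + 90 = 109*((⅐)*(42 + 294 - 63)/(-3)) + 90 = 109*((⅐)*(-⅓)*273) + 90 = 109*(-13) + 90 = -1417 + 90 = -1327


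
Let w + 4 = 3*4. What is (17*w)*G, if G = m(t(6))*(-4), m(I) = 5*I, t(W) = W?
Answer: -16320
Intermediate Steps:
G = -120 (G = (5*6)*(-4) = 30*(-4) = -120)
w = 8 (w = -4 + 3*4 = -4 + 12 = 8)
(17*w)*G = (17*8)*(-120) = 136*(-120) = -16320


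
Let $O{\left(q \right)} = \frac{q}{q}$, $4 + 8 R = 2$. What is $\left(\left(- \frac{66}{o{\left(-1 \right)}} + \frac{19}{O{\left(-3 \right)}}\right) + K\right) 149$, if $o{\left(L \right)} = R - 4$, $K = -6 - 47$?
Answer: $- \frac{46786}{17} \approx -2752.1$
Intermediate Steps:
$R = - \frac{1}{4}$ ($R = - \frac{1}{2} + \frac{1}{8} \cdot 2 = - \frac{1}{2} + \frac{1}{4} = - \frac{1}{4} \approx -0.25$)
$O{\left(q \right)} = 1$
$K = -53$
$o{\left(L \right)} = - \frac{17}{4}$ ($o{\left(L \right)} = - \frac{1}{4} - 4 = - \frac{17}{4}$)
$\left(\left(- \frac{66}{o{\left(-1 \right)}} + \frac{19}{O{\left(-3 \right)}}\right) + K\right) 149 = \left(\left(- \frac{66}{- \frac{17}{4}} + \frac{19}{1}\right) - 53\right) 149 = \left(\left(\left(-66\right) \left(- \frac{4}{17}\right) + 19 \cdot 1\right) - 53\right) 149 = \left(\left(\frac{264}{17} + 19\right) - 53\right) 149 = \left(\frac{587}{17} - 53\right) 149 = \left(- \frac{314}{17}\right) 149 = - \frac{46786}{17}$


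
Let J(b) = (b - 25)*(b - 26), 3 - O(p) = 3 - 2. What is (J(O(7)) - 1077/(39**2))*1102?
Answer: 308014510/507 ≈ 6.0752e+5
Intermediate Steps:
O(p) = 2 (O(p) = 3 - (3 - 2) = 3 - 1*1 = 3 - 1 = 2)
J(b) = (-26 + b)*(-25 + b) (J(b) = (-25 + b)*(-26 + b) = (-26 + b)*(-25 + b))
(J(O(7)) - 1077/(39**2))*1102 = ((650 + 2**2 - 51*2) - 1077/(39**2))*1102 = ((650 + 4 - 102) - 1077/1521)*1102 = (552 - 1077*1/1521)*1102 = (552 - 359/507)*1102 = (279505/507)*1102 = 308014510/507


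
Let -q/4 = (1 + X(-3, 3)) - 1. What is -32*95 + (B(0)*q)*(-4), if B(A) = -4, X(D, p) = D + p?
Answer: -3040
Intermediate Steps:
q = 0 (q = -4*((1 + (-3 + 3)) - 1) = -4*((1 + 0) - 1) = -4*(1 - 1) = -4*0 = 0)
-32*95 + (B(0)*q)*(-4) = -32*95 - 4*0*(-4) = -3040 + 0*(-4) = -3040 + 0 = -3040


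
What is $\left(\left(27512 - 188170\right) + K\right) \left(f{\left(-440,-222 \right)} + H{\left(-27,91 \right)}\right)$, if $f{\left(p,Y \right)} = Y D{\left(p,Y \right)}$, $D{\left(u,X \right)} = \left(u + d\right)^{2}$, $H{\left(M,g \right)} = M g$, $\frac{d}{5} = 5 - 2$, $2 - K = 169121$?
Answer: $13224455740839$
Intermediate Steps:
$K = -169119$ ($K = 2 - 169121 = -169119$)
$d = 15$ ($d = 5 \left(5 - 2\right) = 5 \cdot 3 = 15$)
$D{\left(u,X \right)} = \left(15 + u\right)^{2}$ ($D{\left(u,X \right)} = \left(u + 15\right)^{2} = \left(15 + u\right)^{2}$)
$f{\left(p,Y \right)} = Y \left(15 + p\right)^{2}$
$\left(\left(27512 - 188170\right) + K\right) \left(f{\left(-440,-222 \right)} + H{\left(-27,91 \right)}\right) = \left(\left(27512 - 188170\right) - 169119\right) \left(- 222 \left(15 - 440\right)^{2} - 2457\right) = \left(-160658 - 169119\right) \left(- 222 \left(-425\right)^{2} - 2457\right) = - 329777 \left(\left(-222\right) 180625 - 2457\right) = - 329777 \left(-40098750 - 2457\right) = \left(-329777\right) \left(-40101207\right) = 13224455740839$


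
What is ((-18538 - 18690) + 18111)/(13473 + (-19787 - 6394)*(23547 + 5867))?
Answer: 19117/770074461 ≈ 2.4825e-5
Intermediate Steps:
((-18538 - 18690) + 18111)/(13473 + (-19787 - 6394)*(23547 + 5867)) = (-37228 + 18111)/(13473 - 26181*29414) = -19117/(13473 - 770087934) = -19117/(-770074461) = -19117*(-1/770074461) = 19117/770074461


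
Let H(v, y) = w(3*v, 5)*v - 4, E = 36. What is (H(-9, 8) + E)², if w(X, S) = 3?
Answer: 25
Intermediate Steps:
H(v, y) = -4 + 3*v (H(v, y) = 3*v - 4 = -4 + 3*v)
(H(-9, 8) + E)² = ((-4 + 3*(-9)) + 36)² = ((-4 - 27) + 36)² = (-31 + 36)² = 5² = 25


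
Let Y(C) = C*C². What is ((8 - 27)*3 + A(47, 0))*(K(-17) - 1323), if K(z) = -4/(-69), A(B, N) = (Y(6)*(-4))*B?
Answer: 1237341065/23 ≈ 5.3797e+7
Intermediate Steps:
Y(C) = C³
A(B, N) = -864*B (A(B, N) = (6³*(-4))*B = (216*(-4))*B = -864*B)
K(z) = 4/69 (K(z) = -4*(-1/69) = 4/69)
((8 - 27)*3 + A(47, 0))*(K(-17) - 1323) = ((8 - 27)*3 - 864*47)*(4/69 - 1323) = (-19*3 - 40608)*(-91283/69) = (-57 - 40608)*(-91283/69) = -40665*(-91283/69) = 1237341065/23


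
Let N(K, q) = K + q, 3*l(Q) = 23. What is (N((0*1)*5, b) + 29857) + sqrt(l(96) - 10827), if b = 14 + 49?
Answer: 29920 + I*sqrt(97374)/3 ≈ 29920.0 + 104.02*I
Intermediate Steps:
b = 63
l(Q) = 23/3 (l(Q) = (1/3)*23 = 23/3)
(N((0*1)*5, b) + 29857) + sqrt(l(96) - 10827) = (((0*1)*5 + 63) + 29857) + sqrt(23/3 - 10827) = ((0*5 + 63) + 29857) + sqrt(-32458/3) = ((0 + 63) + 29857) + I*sqrt(97374)/3 = (63 + 29857) + I*sqrt(97374)/3 = 29920 + I*sqrt(97374)/3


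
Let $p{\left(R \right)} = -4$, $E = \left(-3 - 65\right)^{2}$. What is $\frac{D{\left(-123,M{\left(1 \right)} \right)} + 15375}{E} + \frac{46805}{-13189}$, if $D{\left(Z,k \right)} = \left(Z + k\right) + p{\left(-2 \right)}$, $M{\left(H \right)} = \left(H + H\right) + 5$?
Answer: $- \frac{1384375}{5544176} \approx -0.2497$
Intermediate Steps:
$E = 4624$ ($E = \left(-68\right)^{2} = 4624$)
$M{\left(H \right)} = 5 + 2 H$ ($M{\left(H \right)} = 2 H + 5 = 5 + 2 H$)
$D{\left(Z,k \right)} = -4 + Z + k$ ($D{\left(Z,k \right)} = \left(Z + k\right) - 4 = -4 + Z + k$)
$\frac{D{\left(-123,M{\left(1 \right)} \right)} + 15375}{E} + \frac{46805}{-13189} = \frac{\left(-4 - 123 + \left(5 + 2 \cdot 1\right)\right) + 15375}{4624} + \frac{46805}{-13189} = \left(\left(-4 - 123 + \left(5 + 2\right)\right) + 15375\right) \frac{1}{4624} + 46805 \left(- \frac{1}{13189}\right) = \left(\left(-4 - 123 + 7\right) + 15375\right) \frac{1}{4624} - \frac{4255}{1199} = \left(-120 + 15375\right) \frac{1}{4624} - \frac{4255}{1199} = 15255 \cdot \frac{1}{4624} - \frac{4255}{1199} = \frac{15255}{4624} - \frac{4255}{1199} = - \frac{1384375}{5544176}$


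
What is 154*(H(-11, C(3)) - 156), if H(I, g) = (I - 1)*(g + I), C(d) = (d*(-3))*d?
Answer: 46200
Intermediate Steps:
C(d) = -3*d² (C(d) = (-3*d)*d = -3*d²)
H(I, g) = (-1 + I)*(I + g)
154*(H(-11, C(3)) - 156) = 154*(((-11)² - 1*(-11) - (-3)*3² - (-33)*3²) - 156) = 154*((121 + 11 - (-3)*9 - (-33)*9) - 156) = 154*((121 + 11 - 1*(-27) - 11*(-27)) - 156) = 154*((121 + 11 + 27 + 297) - 156) = 154*(456 - 156) = 154*300 = 46200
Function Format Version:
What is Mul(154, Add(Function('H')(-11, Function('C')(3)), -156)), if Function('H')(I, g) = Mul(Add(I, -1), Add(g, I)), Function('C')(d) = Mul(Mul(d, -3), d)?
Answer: 46200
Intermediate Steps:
Function('C')(d) = Mul(-3, Pow(d, 2)) (Function('C')(d) = Mul(Mul(-3, d), d) = Mul(-3, Pow(d, 2)))
Function('H')(I, g) = Mul(Add(-1, I), Add(I, g))
Mul(154, Add(Function('H')(-11, Function('C')(3)), -156)) = Mul(154, Add(Add(Pow(-11, 2), Mul(-1, -11), Mul(-1, Mul(-3, Pow(3, 2))), Mul(-11, Mul(-3, Pow(3, 2)))), -156)) = Mul(154, Add(Add(121, 11, Mul(-1, Mul(-3, 9)), Mul(-11, Mul(-3, 9))), -156)) = Mul(154, Add(Add(121, 11, Mul(-1, -27), Mul(-11, -27)), -156)) = Mul(154, Add(Add(121, 11, 27, 297), -156)) = Mul(154, Add(456, -156)) = Mul(154, 300) = 46200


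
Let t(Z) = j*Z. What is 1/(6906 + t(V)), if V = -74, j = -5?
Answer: 1/7276 ≈ 0.00013744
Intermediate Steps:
t(Z) = -5*Z
1/(6906 + t(V)) = 1/(6906 - 5*(-74)) = 1/(6906 + 370) = 1/7276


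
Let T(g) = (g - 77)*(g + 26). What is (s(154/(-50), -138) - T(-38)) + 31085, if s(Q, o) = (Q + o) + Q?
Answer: 739021/25 ≈ 29561.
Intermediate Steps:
T(g) = (-77 + g)*(26 + g)
s(Q, o) = o + 2*Q
(s(154/(-50), -138) - T(-38)) + 31085 = ((-138 + 2*(154/(-50))) - (-2002 + (-38)² - 51*(-38))) + 31085 = ((-138 + 2*(154*(-1/50))) - (-2002 + 1444 + 1938)) + 31085 = ((-138 + 2*(-77/25)) - 1*1380) + 31085 = ((-138 - 154/25) - 1380) + 31085 = (-3604/25 - 1380) + 31085 = -38104/25 + 31085 = 739021/25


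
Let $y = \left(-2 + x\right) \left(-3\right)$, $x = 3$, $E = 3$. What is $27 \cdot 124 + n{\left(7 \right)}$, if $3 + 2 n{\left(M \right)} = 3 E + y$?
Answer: $\frac{6699}{2} \approx 3349.5$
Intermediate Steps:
$y = -3$ ($y = \left(-2 + 3\right) \left(-3\right) = 1 \left(-3\right) = -3$)
$n{\left(M \right)} = \frac{3}{2}$ ($n{\left(M \right)} = - \frac{3}{2} + \frac{3 \cdot 3 - 3}{2} = - \frac{3}{2} + \frac{9 - 3}{2} = - \frac{3}{2} + \frac{1}{2} \cdot 6 = - \frac{3}{2} + 3 = \frac{3}{2}$)
$27 \cdot 124 + n{\left(7 \right)} = 27 \cdot 124 + \frac{3}{2} = 3348 + \frac{3}{2} = \frac{6699}{2}$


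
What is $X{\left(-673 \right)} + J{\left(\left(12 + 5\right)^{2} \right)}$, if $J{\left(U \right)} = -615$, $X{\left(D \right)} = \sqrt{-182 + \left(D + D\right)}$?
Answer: $-615 + 2 i \sqrt{382} \approx -615.0 + 39.09 i$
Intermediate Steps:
$X{\left(D \right)} = \sqrt{-182 + 2 D}$
$X{\left(-673 \right)} + J{\left(\left(12 + 5\right)^{2} \right)} = \sqrt{-182 + 2 \left(-673\right)} - 615 = \sqrt{-182 - 1346} - 615 = \sqrt{-1528} - 615 = 2 i \sqrt{382} - 615 = -615 + 2 i \sqrt{382}$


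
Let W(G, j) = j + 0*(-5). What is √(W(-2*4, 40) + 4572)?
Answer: 2*√1153 ≈ 67.912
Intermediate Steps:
W(G, j) = j (W(G, j) = j + 0 = j)
√(W(-2*4, 40) + 4572) = √(40 + 4572) = √4612 = 2*√1153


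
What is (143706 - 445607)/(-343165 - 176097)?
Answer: 301901/519262 ≈ 0.58140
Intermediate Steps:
(143706 - 445607)/(-343165 - 176097) = -301901/(-519262) = -301901*(-1/519262) = 301901/519262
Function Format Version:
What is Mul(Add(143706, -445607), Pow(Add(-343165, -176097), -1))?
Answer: Rational(301901, 519262) ≈ 0.58140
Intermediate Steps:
Mul(Add(143706, -445607), Pow(Add(-343165, -176097), -1)) = Mul(-301901, Pow(-519262, -1)) = Mul(-301901, Rational(-1, 519262)) = Rational(301901, 519262)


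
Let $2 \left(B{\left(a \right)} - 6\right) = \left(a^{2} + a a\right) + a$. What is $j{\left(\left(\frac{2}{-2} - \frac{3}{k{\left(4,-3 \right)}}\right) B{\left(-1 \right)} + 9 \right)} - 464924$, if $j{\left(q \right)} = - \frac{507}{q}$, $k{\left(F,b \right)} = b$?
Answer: $- \frac{1394941}{3} \approx -4.6498 \cdot 10^{5}$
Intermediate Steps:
$B{\left(a \right)} = 6 + a^{2} + \frac{a}{2}$ ($B{\left(a \right)} = 6 + \frac{\left(a^{2} + a a\right) + a}{2} = 6 + \frac{\left(a^{2} + a^{2}\right) + a}{2} = 6 + \frac{2 a^{2} + a}{2} = 6 + \frac{a + 2 a^{2}}{2} = 6 + \left(a^{2} + \frac{a}{2}\right) = 6 + a^{2} + \frac{a}{2}$)
$j{\left(\left(\frac{2}{-2} - \frac{3}{k{\left(4,-3 \right)}}\right) B{\left(-1 \right)} + 9 \right)} - 464924 = - \frac{507}{\left(\frac{2}{-2} - \frac{3}{-3}\right) \left(6 + \left(-1\right)^{2} + \frac{1}{2} \left(-1\right)\right) + 9} - 464924 = - \frac{507}{\left(2 \left(- \frac{1}{2}\right) - -1\right) \left(6 + 1 - \frac{1}{2}\right) + 9} - 464924 = - \frac{507}{\left(-1 + 1\right) \frac{13}{2} + 9} - 464924 = - \frac{507}{0 \cdot \frac{13}{2} + 9} - 464924 = - \frac{507}{0 + 9} - 464924 = - \frac{507}{9} - 464924 = \left(-507\right) \frac{1}{9} - 464924 = - \frac{169}{3} - 464924 = - \frac{1394941}{3}$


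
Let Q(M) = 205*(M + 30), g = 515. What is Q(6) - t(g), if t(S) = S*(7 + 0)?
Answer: 3775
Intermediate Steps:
Q(M) = 6150 + 205*M (Q(M) = 205*(30 + M) = 6150 + 205*M)
t(S) = 7*S (t(S) = S*7 = 7*S)
Q(6) - t(g) = (6150 + 205*6) - 7*515 = (6150 + 1230) - 1*3605 = 7380 - 3605 = 3775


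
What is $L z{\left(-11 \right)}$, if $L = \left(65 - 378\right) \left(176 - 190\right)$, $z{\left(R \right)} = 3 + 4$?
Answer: $30674$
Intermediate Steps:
$z{\left(R \right)} = 7$
$L = 4382$ ($L = \left(-313\right) \left(-14\right) = 4382$)
$L z{\left(-11 \right)} = 4382 \cdot 7 = 30674$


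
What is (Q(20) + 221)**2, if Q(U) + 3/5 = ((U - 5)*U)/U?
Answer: 1385329/25 ≈ 55413.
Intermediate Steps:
Q(U) = -28/5 + U (Q(U) = -3/5 + ((U - 5)*U)/U = -3/5 + ((-5 + U)*U)/U = -3/5 + (U*(-5 + U))/U = -3/5 + (-5 + U) = -28/5 + U)
(Q(20) + 221)**2 = ((-28/5 + 20) + 221)**2 = (72/5 + 221)**2 = (1177/5)**2 = 1385329/25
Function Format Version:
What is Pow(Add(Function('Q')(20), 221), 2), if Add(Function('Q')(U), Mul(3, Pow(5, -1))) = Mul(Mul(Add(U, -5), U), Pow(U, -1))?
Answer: Rational(1385329, 25) ≈ 55413.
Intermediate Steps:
Function('Q')(U) = Add(Rational(-28, 5), U) (Function('Q')(U) = Add(Rational(-3, 5), Mul(Mul(Add(U, -5), U), Pow(U, -1))) = Add(Rational(-3, 5), Mul(Mul(Add(-5, U), U), Pow(U, -1))) = Add(Rational(-3, 5), Mul(Mul(U, Add(-5, U)), Pow(U, -1))) = Add(Rational(-3, 5), Add(-5, U)) = Add(Rational(-28, 5), U))
Pow(Add(Function('Q')(20), 221), 2) = Pow(Add(Add(Rational(-28, 5), 20), 221), 2) = Pow(Add(Rational(72, 5), 221), 2) = Pow(Rational(1177, 5), 2) = Rational(1385329, 25)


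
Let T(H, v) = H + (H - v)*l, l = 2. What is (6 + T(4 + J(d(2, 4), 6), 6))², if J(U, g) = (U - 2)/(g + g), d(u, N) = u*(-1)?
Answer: 25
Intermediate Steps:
d(u, N) = -u
J(U, g) = (-2 + U)/(2*g) (J(U, g) = (-2 + U)/((2*g)) = (-2 + U)*(1/(2*g)) = (-2 + U)/(2*g))
T(H, v) = -2*v + 3*H (T(H, v) = H + (H - v)*2 = H + (-2*v + 2*H) = -2*v + 3*H)
(6 + T(4 + J(d(2, 4), 6), 6))² = (6 + (-2*6 + 3*(4 + (½)*(-2 - 1*2)/6)))² = (6 + (-12 + 3*(4 + (½)*(⅙)*(-2 - 2))))² = (6 + (-12 + 3*(4 + (½)*(⅙)*(-4))))² = (6 + (-12 + 3*(4 - ⅓)))² = (6 + (-12 + 3*(11/3)))² = (6 + (-12 + 11))² = (6 - 1)² = 5² = 25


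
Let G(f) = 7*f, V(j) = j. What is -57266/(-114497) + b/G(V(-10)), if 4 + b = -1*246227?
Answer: 28196719427/8014790 ≈ 3518.1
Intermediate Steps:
b = -246231 (b = -4 - 1*246227 = -4 - 246227 = -246231)
-57266/(-114497) + b/G(V(-10)) = -57266/(-114497) - 246231/(7*(-10)) = -57266*(-1/114497) - 246231/(-70) = 57266/114497 - 246231*(-1/70) = 57266/114497 + 246231/70 = 28196719427/8014790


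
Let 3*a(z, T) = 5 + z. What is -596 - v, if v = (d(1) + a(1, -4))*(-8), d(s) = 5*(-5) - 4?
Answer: -812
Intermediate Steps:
a(z, T) = 5/3 + z/3 (a(z, T) = (5 + z)/3 = 5/3 + z/3)
d(s) = -29 (d(s) = -25 - 4 = -29)
v = 216 (v = (-29 + (5/3 + (1/3)*1))*(-8) = (-29 + (5/3 + 1/3))*(-8) = (-29 + 2)*(-8) = -27*(-8) = 216)
-596 - v = -596 - 1*216 = -596 - 216 = -812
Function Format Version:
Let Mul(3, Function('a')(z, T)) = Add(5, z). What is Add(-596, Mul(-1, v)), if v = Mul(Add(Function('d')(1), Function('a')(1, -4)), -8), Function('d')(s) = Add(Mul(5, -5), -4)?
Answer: -812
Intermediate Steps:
Function('a')(z, T) = Add(Rational(5, 3), Mul(Rational(1, 3), z)) (Function('a')(z, T) = Mul(Rational(1, 3), Add(5, z)) = Add(Rational(5, 3), Mul(Rational(1, 3), z)))
Function('d')(s) = -29 (Function('d')(s) = Add(-25, -4) = -29)
v = 216 (v = Mul(Add(-29, Add(Rational(5, 3), Mul(Rational(1, 3), 1))), -8) = Mul(Add(-29, Add(Rational(5, 3), Rational(1, 3))), -8) = Mul(Add(-29, 2), -8) = Mul(-27, -8) = 216)
Add(-596, Mul(-1, v)) = Add(-596, Mul(-1, 216)) = Add(-596, -216) = -812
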